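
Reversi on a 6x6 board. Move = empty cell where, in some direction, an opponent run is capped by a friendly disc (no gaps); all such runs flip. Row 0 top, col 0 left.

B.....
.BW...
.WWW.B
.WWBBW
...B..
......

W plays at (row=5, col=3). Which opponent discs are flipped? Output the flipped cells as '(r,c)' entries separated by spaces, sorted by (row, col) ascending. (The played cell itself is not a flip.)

Dir NW: first cell '.' (not opp) -> no flip
Dir N: opp run (4,3) (3,3) capped by W -> flip
Dir NE: first cell '.' (not opp) -> no flip
Dir W: first cell '.' (not opp) -> no flip
Dir E: first cell '.' (not opp) -> no flip
Dir SW: edge -> no flip
Dir S: edge -> no flip
Dir SE: edge -> no flip

Answer: (3,3) (4,3)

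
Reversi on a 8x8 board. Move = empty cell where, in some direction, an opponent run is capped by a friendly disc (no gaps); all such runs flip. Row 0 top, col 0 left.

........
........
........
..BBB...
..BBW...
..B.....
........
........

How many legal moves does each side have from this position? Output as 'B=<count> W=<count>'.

-- B to move --
(3,5): no bracket -> illegal
(4,5): flips 1 -> legal
(5,3): no bracket -> illegal
(5,4): flips 1 -> legal
(5,5): flips 1 -> legal
B mobility = 3
-- W to move --
(2,1): no bracket -> illegal
(2,2): flips 1 -> legal
(2,3): no bracket -> illegal
(2,4): flips 1 -> legal
(2,5): no bracket -> illegal
(3,1): no bracket -> illegal
(3,5): no bracket -> illegal
(4,1): flips 2 -> legal
(4,5): no bracket -> illegal
(5,1): no bracket -> illegal
(5,3): no bracket -> illegal
(5,4): no bracket -> illegal
(6,1): no bracket -> illegal
(6,2): no bracket -> illegal
(6,3): no bracket -> illegal
W mobility = 3

Answer: B=3 W=3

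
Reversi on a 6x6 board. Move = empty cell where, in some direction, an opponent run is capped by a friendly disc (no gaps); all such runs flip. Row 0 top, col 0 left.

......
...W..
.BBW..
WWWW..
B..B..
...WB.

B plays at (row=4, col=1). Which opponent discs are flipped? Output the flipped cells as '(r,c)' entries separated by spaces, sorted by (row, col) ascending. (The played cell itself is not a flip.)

Dir NW: opp run (3,0), next=edge -> no flip
Dir N: opp run (3,1) capped by B -> flip
Dir NE: opp run (3,2) (2,3), next='.' -> no flip
Dir W: first cell 'B' (not opp) -> no flip
Dir E: first cell '.' (not opp) -> no flip
Dir SW: first cell '.' (not opp) -> no flip
Dir S: first cell '.' (not opp) -> no flip
Dir SE: first cell '.' (not opp) -> no flip

Answer: (3,1)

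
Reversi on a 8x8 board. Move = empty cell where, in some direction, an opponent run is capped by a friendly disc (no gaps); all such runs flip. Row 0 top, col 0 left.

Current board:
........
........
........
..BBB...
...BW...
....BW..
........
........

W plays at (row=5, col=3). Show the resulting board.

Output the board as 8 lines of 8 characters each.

Place W at (5,3); scan 8 dirs for brackets.
Dir NW: first cell '.' (not opp) -> no flip
Dir N: opp run (4,3) (3,3), next='.' -> no flip
Dir NE: first cell 'W' (not opp) -> no flip
Dir W: first cell '.' (not opp) -> no flip
Dir E: opp run (5,4) capped by W -> flip
Dir SW: first cell '.' (not opp) -> no flip
Dir S: first cell '.' (not opp) -> no flip
Dir SE: first cell '.' (not opp) -> no flip
All flips: (5,4)

Answer: ........
........
........
..BBB...
...BW...
...WWW..
........
........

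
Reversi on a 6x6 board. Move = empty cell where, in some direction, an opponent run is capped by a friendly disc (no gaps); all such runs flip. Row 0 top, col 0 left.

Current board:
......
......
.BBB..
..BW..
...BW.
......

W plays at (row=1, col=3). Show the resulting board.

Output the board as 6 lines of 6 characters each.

Place W at (1,3); scan 8 dirs for brackets.
Dir NW: first cell '.' (not opp) -> no flip
Dir N: first cell '.' (not opp) -> no flip
Dir NE: first cell '.' (not opp) -> no flip
Dir W: first cell '.' (not opp) -> no flip
Dir E: first cell '.' (not opp) -> no flip
Dir SW: opp run (2,2), next='.' -> no flip
Dir S: opp run (2,3) capped by W -> flip
Dir SE: first cell '.' (not opp) -> no flip
All flips: (2,3)

Answer: ......
...W..
.BBW..
..BW..
...BW.
......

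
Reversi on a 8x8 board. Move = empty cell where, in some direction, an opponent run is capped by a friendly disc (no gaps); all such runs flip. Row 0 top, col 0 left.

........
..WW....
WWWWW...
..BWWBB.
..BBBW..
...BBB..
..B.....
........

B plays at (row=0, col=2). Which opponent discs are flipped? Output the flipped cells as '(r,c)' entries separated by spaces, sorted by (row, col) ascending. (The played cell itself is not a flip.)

Answer: (1,2) (1,3) (2,2) (2,4)

Derivation:
Dir NW: edge -> no flip
Dir N: edge -> no flip
Dir NE: edge -> no flip
Dir W: first cell '.' (not opp) -> no flip
Dir E: first cell '.' (not opp) -> no flip
Dir SW: first cell '.' (not opp) -> no flip
Dir S: opp run (1,2) (2,2) capped by B -> flip
Dir SE: opp run (1,3) (2,4) capped by B -> flip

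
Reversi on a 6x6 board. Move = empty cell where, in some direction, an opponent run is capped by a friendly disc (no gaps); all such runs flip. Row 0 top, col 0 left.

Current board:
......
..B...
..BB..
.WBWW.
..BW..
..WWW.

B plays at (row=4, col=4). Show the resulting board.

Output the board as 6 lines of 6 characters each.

Place B at (4,4); scan 8 dirs for brackets.
Dir NW: opp run (3,3) capped by B -> flip
Dir N: opp run (3,4), next='.' -> no flip
Dir NE: first cell '.' (not opp) -> no flip
Dir W: opp run (4,3) capped by B -> flip
Dir E: first cell '.' (not opp) -> no flip
Dir SW: opp run (5,3), next=edge -> no flip
Dir S: opp run (5,4), next=edge -> no flip
Dir SE: first cell '.' (not opp) -> no flip
All flips: (3,3) (4,3)

Answer: ......
..B...
..BB..
.WBBW.
..BBB.
..WWW.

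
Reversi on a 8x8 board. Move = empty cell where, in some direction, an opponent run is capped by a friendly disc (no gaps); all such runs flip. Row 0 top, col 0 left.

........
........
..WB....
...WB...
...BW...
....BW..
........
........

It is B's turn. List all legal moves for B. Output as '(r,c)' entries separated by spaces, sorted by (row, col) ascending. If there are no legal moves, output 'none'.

Answer: (2,1) (3,2) (4,5) (5,6)

Derivation:
(1,1): no bracket -> illegal
(1,2): no bracket -> illegal
(1,3): no bracket -> illegal
(2,1): flips 1 -> legal
(2,4): no bracket -> illegal
(3,1): no bracket -> illegal
(3,2): flips 1 -> legal
(3,5): no bracket -> illegal
(4,2): no bracket -> illegal
(4,5): flips 1 -> legal
(4,6): no bracket -> illegal
(5,3): no bracket -> illegal
(5,6): flips 1 -> legal
(6,4): no bracket -> illegal
(6,5): no bracket -> illegal
(6,6): no bracket -> illegal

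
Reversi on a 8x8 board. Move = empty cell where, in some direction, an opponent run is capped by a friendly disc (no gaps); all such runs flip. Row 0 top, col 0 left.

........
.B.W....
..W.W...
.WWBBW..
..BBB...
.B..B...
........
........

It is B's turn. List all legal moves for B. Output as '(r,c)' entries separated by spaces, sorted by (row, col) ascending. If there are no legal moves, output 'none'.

Answer: (1,2) (1,4) (1,5) (2,0) (2,1) (2,6) (3,0) (3,6)

Derivation:
(0,2): no bracket -> illegal
(0,3): no bracket -> illegal
(0,4): no bracket -> illegal
(1,2): flips 2 -> legal
(1,4): flips 1 -> legal
(1,5): flips 1 -> legal
(2,0): flips 1 -> legal
(2,1): flips 1 -> legal
(2,3): no bracket -> illegal
(2,5): no bracket -> illegal
(2,6): flips 1 -> legal
(3,0): flips 2 -> legal
(3,6): flips 1 -> legal
(4,0): no bracket -> illegal
(4,1): no bracket -> illegal
(4,5): no bracket -> illegal
(4,6): no bracket -> illegal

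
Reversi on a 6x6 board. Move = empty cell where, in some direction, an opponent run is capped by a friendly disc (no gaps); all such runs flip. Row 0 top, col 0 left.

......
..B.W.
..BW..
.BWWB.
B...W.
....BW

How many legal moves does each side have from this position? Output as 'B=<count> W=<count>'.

Answer: B=2 W=9

Derivation:
-- B to move --
(0,3): no bracket -> illegal
(0,4): no bracket -> illegal
(0,5): no bracket -> illegal
(1,3): no bracket -> illegal
(1,5): no bracket -> illegal
(2,1): no bracket -> illegal
(2,4): flips 1 -> legal
(2,5): no bracket -> illegal
(3,5): no bracket -> illegal
(4,1): no bracket -> illegal
(4,2): flips 1 -> legal
(4,3): no bracket -> illegal
(4,5): no bracket -> illegal
(5,3): no bracket -> illegal
B mobility = 2
-- W to move --
(0,1): flips 1 -> legal
(0,2): flips 2 -> legal
(0,3): no bracket -> illegal
(1,1): flips 1 -> legal
(1,3): no bracket -> illegal
(2,0): no bracket -> illegal
(2,1): flips 1 -> legal
(2,4): flips 1 -> legal
(2,5): no bracket -> illegal
(3,0): flips 1 -> legal
(3,5): flips 1 -> legal
(4,1): no bracket -> illegal
(4,2): no bracket -> illegal
(4,3): no bracket -> illegal
(4,5): flips 1 -> legal
(5,0): no bracket -> illegal
(5,1): no bracket -> illegal
(5,3): flips 1 -> legal
W mobility = 9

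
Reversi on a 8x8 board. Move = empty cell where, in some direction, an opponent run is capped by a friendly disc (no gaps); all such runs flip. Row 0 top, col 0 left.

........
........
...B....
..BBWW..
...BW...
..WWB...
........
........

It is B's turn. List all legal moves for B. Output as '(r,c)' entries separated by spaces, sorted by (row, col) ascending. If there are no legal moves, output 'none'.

(2,4): flips 2 -> legal
(2,5): flips 1 -> legal
(2,6): no bracket -> illegal
(3,6): flips 2 -> legal
(4,1): no bracket -> illegal
(4,2): no bracket -> illegal
(4,5): flips 2 -> legal
(4,6): no bracket -> illegal
(5,1): flips 2 -> legal
(5,5): flips 1 -> legal
(6,1): flips 1 -> legal
(6,2): no bracket -> illegal
(6,3): flips 1 -> legal
(6,4): no bracket -> illegal

Answer: (2,4) (2,5) (3,6) (4,5) (5,1) (5,5) (6,1) (6,3)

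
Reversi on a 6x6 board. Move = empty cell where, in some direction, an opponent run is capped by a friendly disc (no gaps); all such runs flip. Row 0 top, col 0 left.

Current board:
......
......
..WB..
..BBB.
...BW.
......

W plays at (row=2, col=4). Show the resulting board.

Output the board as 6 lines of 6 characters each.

Place W at (2,4); scan 8 dirs for brackets.
Dir NW: first cell '.' (not opp) -> no flip
Dir N: first cell '.' (not opp) -> no flip
Dir NE: first cell '.' (not opp) -> no flip
Dir W: opp run (2,3) capped by W -> flip
Dir E: first cell '.' (not opp) -> no flip
Dir SW: opp run (3,3), next='.' -> no flip
Dir S: opp run (3,4) capped by W -> flip
Dir SE: first cell '.' (not opp) -> no flip
All flips: (2,3) (3,4)

Answer: ......
......
..WWW.
..BBW.
...BW.
......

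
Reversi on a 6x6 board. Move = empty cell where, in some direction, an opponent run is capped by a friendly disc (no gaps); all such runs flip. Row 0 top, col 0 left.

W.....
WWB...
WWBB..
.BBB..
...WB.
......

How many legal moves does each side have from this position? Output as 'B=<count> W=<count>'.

-- B to move --
(0,1): flips 2 -> legal
(0,2): no bracket -> illegal
(3,0): flips 1 -> legal
(3,4): no bracket -> illegal
(4,2): flips 1 -> legal
(5,2): no bracket -> illegal
(5,3): flips 1 -> legal
(5,4): flips 1 -> legal
B mobility = 5
-- W to move --
(0,1): no bracket -> illegal
(0,2): no bracket -> illegal
(0,3): flips 1 -> legal
(1,3): flips 3 -> legal
(1,4): no bracket -> illegal
(2,4): flips 2 -> legal
(3,0): no bracket -> illegal
(3,4): no bracket -> illegal
(3,5): no bracket -> illegal
(4,0): no bracket -> illegal
(4,1): flips 1 -> legal
(4,2): flips 1 -> legal
(4,5): flips 1 -> legal
(5,3): no bracket -> illegal
(5,4): no bracket -> illegal
(5,5): flips 3 -> legal
W mobility = 7

Answer: B=5 W=7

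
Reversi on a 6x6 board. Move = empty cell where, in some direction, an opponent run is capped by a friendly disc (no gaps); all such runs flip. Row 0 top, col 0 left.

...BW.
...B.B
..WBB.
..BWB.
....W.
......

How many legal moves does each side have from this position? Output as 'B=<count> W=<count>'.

-- B to move --
(0,5): flips 1 -> legal
(1,1): no bracket -> illegal
(1,2): flips 1 -> legal
(1,4): no bracket -> illegal
(2,1): flips 1 -> legal
(3,1): flips 1 -> legal
(3,5): no bracket -> illegal
(4,2): flips 1 -> legal
(4,3): flips 1 -> legal
(4,5): no bracket -> illegal
(5,3): no bracket -> illegal
(5,4): flips 1 -> legal
(5,5): no bracket -> illegal
B mobility = 7
-- W to move --
(0,2): flips 1 -> legal
(0,5): no bracket -> illegal
(1,2): no bracket -> illegal
(1,4): flips 2 -> legal
(2,1): no bracket -> illegal
(2,5): flips 2 -> legal
(3,1): flips 1 -> legal
(3,5): flips 1 -> legal
(4,1): no bracket -> illegal
(4,2): flips 1 -> legal
(4,3): no bracket -> illegal
(4,5): no bracket -> illegal
W mobility = 6

Answer: B=7 W=6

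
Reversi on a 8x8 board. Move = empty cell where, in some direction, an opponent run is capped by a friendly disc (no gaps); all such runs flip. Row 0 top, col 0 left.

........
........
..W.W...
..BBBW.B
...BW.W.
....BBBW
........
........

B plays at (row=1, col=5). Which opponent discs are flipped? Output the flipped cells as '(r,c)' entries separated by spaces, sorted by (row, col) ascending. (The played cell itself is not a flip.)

Dir NW: first cell '.' (not opp) -> no flip
Dir N: first cell '.' (not opp) -> no flip
Dir NE: first cell '.' (not opp) -> no flip
Dir W: first cell '.' (not opp) -> no flip
Dir E: first cell '.' (not opp) -> no flip
Dir SW: opp run (2,4) capped by B -> flip
Dir S: first cell '.' (not opp) -> no flip
Dir SE: first cell '.' (not opp) -> no flip

Answer: (2,4)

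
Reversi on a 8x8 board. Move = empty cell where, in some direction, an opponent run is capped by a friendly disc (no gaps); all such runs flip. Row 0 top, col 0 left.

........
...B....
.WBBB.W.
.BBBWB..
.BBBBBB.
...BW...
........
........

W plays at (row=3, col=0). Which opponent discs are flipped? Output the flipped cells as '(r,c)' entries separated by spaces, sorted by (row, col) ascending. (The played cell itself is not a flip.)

Dir NW: edge -> no flip
Dir N: first cell '.' (not opp) -> no flip
Dir NE: first cell 'W' (not opp) -> no flip
Dir W: edge -> no flip
Dir E: opp run (3,1) (3,2) (3,3) capped by W -> flip
Dir SW: edge -> no flip
Dir S: first cell '.' (not opp) -> no flip
Dir SE: opp run (4,1), next='.' -> no flip

Answer: (3,1) (3,2) (3,3)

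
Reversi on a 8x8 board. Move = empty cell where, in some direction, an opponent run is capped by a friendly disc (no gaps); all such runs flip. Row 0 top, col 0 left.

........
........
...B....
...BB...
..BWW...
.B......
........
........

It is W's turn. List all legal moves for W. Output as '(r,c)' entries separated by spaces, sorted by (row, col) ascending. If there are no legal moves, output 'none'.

Answer: (1,3) (2,2) (2,4) (2,5) (4,1)

Derivation:
(1,2): no bracket -> illegal
(1,3): flips 2 -> legal
(1,4): no bracket -> illegal
(2,2): flips 1 -> legal
(2,4): flips 1 -> legal
(2,5): flips 1 -> legal
(3,1): no bracket -> illegal
(3,2): no bracket -> illegal
(3,5): no bracket -> illegal
(4,0): no bracket -> illegal
(4,1): flips 1 -> legal
(4,5): no bracket -> illegal
(5,0): no bracket -> illegal
(5,2): no bracket -> illegal
(5,3): no bracket -> illegal
(6,0): no bracket -> illegal
(6,1): no bracket -> illegal
(6,2): no bracket -> illegal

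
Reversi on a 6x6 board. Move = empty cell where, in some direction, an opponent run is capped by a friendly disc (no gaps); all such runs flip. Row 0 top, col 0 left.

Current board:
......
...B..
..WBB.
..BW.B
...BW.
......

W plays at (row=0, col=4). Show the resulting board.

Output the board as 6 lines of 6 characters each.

Answer: ....W.
...W..
..WBB.
..BW.B
...BW.
......

Derivation:
Place W at (0,4); scan 8 dirs for brackets.
Dir NW: edge -> no flip
Dir N: edge -> no flip
Dir NE: edge -> no flip
Dir W: first cell '.' (not opp) -> no flip
Dir E: first cell '.' (not opp) -> no flip
Dir SW: opp run (1,3) capped by W -> flip
Dir S: first cell '.' (not opp) -> no flip
Dir SE: first cell '.' (not opp) -> no flip
All flips: (1,3)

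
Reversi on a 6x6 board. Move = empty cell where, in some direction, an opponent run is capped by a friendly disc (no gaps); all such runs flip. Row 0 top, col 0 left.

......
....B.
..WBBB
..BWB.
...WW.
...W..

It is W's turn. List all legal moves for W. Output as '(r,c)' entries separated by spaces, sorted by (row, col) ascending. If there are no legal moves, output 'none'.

(0,3): no bracket -> illegal
(0,4): flips 3 -> legal
(0,5): no bracket -> illegal
(1,2): no bracket -> illegal
(1,3): flips 1 -> legal
(1,5): flips 1 -> legal
(2,1): flips 1 -> legal
(3,1): flips 1 -> legal
(3,5): flips 1 -> legal
(4,1): no bracket -> illegal
(4,2): flips 1 -> legal
(4,5): no bracket -> illegal

Answer: (0,4) (1,3) (1,5) (2,1) (3,1) (3,5) (4,2)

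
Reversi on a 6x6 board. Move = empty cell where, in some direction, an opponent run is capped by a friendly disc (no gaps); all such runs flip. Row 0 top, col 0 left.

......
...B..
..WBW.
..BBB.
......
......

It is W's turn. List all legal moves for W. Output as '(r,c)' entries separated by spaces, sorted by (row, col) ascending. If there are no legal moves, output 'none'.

(0,2): flips 1 -> legal
(0,3): no bracket -> illegal
(0,4): flips 1 -> legal
(1,2): no bracket -> illegal
(1,4): no bracket -> illegal
(2,1): no bracket -> illegal
(2,5): no bracket -> illegal
(3,1): no bracket -> illegal
(3,5): no bracket -> illegal
(4,1): no bracket -> illegal
(4,2): flips 2 -> legal
(4,3): no bracket -> illegal
(4,4): flips 2 -> legal
(4,5): no bracket -> illegal

Answer: (0,2) (0,4) (4,2) (4,4)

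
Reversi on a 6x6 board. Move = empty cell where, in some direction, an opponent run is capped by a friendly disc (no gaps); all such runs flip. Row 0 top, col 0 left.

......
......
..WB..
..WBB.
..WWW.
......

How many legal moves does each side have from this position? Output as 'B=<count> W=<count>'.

Answer: B=9 W=5

Derivation:
-- B to move --
(1,1): flips 1 -> legal
(1,2): no bracket -> illegal
(1,3): no bracket -> illegal
(2,1): flips 1 -> legal
(3,1): flips 1 -> legal
(3,5): no bracket -> illegal
(4,1): flips 1 -> legal
(4,5): no bracket -> illegal
(5,1): flips 1 -> legal
(5,2): flips 1 -> legal
(5,3): flips 1 -> legal
(5,4): flips 1 -> legal
(5,5): flips 1 -> legal
B mobility = 9
-- W to move --
(1,2): no bracket -> illegal
(1,3): flips 2 -> legal
(1,4): flips 1 -> legal
(2,4): flips 3 -> legal
(2,5): flips 1 -> legal
(3,5): flips 2 -> legal
(4,5): no bracket -> illegal
W mobility = 5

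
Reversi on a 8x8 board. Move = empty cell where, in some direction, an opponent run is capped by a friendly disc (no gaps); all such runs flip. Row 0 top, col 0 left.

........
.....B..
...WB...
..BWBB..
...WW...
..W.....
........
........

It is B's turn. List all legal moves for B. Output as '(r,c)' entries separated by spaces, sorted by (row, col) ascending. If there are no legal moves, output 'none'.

(1,2): flips 1 -> legal
(1,3): no bracket -> illegal
(1,4): flips 1 -> legal
(2,2): flips 1 -> legal
(4,1): no bracket -> illegal
(4,2): flips 1 -> legal
(4,5): no bracket -> illegal
(5,1): no bracket -> illegal
(5,3): flips 1 -> legal
(5,4): flips 2 -> legal
(5,5): no bracket -> illegal
(6,1): flips 2 -> legal
(6,2): no bracket -> illegal
(6,3): no bracket -> illegal

Answer: (1,2) (1,4) (2,2) (4,2) (5,3) (5,4) (6,1)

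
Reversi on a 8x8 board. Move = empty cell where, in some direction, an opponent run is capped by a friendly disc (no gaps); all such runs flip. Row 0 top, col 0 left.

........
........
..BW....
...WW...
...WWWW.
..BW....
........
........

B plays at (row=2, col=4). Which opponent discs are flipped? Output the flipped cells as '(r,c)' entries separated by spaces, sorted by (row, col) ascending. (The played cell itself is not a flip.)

Dir NW: first cell '.' (not opp) -> no flip
Dir N: first cell '.' (not opp) -> no flip
Dir NE: first cell '.' (not opp) -> no flip
Dir W: opp run (2,3) capped by B -> flip
Dir E: first cell '.' (not opp) -> no flip
Dir SW: opp run (3,3), next='.' -> no flip
Dir S: opp run (3,4) (4,4), next='.' -> no flip
Dir SE: first cell '.' (not opp) -> no flip

Answer: (2,3)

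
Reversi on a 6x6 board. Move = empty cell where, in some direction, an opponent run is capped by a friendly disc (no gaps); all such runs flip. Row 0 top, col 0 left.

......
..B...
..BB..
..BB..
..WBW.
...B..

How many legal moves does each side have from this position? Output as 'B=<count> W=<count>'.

-- B to move --
(3,1): flips 1 -> legal
(3,4): no bracket -> illegal
(3,5): flips 1 -> legal
(4,1): flips 1 -> legal
(4,5): flips 1 -> legal
(5,1): flips 1 -> legal
(5,2): flips 1 -> legal
(5,4): no bracket -> illegal
(5,5): flips 1 -> legal
B mobility = 7
-- W to move --
(0,1): no bracket -> illegal
(0,2): flips 3 -> legal
(0,3): no bracket -> illegal
(1,1): flips 2 -> legal
(1,3): no bracket -> illegal
(1,4): no bracket -> illegal
(2,1): no bracket -> illegal
(2,4): flips 1 -> legal
(3,1): no bracket -> illegal
(3,4): no bracket -> illegal
(4,1): no bracket -> illegal
(5,2): no bracket -> illegal
(5,4): no bracket -> illegal
W mobility = 3

Answer: B=7 W=3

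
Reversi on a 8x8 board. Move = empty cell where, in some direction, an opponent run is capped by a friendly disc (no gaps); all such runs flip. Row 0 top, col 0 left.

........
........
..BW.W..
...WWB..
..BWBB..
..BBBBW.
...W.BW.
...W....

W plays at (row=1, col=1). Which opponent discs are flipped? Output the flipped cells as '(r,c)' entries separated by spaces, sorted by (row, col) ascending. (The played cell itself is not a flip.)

Answer: (2,2)

Derivation:
Dir NW: first cell '.' (not opp) -> no flip
Dir N: first cell '.' (not opp) -> no flip
Dir NE: first cell '.' (not opp) -> no flip
Dir W: first cell '.' (not opp) -> no flip
Dir E: first cell '.' (not opp) -> no flip
Dir SW: first cell '.' (not opp) -> no flip
Dir S: first cell '.' (not opp) -> no flip
Dir SE: opp run (2,2) capped by W -> flip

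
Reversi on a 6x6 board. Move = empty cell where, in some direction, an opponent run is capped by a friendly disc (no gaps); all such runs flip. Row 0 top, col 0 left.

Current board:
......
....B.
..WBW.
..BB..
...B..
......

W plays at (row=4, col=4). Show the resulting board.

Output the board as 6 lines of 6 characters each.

Answer: ......
....B.
..WBW.
..BW..
...BW.
......

Derivation:
Place W at (4,4); scan 8 dirs for brackets.
Dir NW: opp run (3,3) capped by W -> flip
Dir N: first cell '.' (not opp) -> no flip
Dir NE: first cell '.' (not opp) -> no flip
Dir W: opp run (4,3), next='.' -> no flip
Dir E: first cell '.' (not opp) -> no flip
Dir SW: first cell '.' (not opp) -> no flip
Dir S: first cell '.' (not opp) -> no flip
Dir SE: first cell '.' (not opp) -> no flip
All flips: (3,3)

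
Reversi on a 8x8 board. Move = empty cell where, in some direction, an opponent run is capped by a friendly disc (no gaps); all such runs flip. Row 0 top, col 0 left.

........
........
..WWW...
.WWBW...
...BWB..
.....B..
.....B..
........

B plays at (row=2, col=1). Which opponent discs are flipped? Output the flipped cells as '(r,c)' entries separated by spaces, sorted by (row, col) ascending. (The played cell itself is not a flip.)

Answer: (3,2)

Derivation:
Dir NW: first cell '.' (not opp) -> no flip
Dir N: first cell '.' (not opp) -> no flip
Dir NE: first cell '.' (not opp) -> no flip
Dir W: first cell '.' (not opp) -> no flip
Dir E: opp run (2,2) (2,3) (2,4), next='.' -> no flip
Dir SW: first cell '.' (not opp) -> no flip
Dir S: opp run (3,1), next='.' -> no flip
Dir SE: opp run (3,2) capped by B -> flip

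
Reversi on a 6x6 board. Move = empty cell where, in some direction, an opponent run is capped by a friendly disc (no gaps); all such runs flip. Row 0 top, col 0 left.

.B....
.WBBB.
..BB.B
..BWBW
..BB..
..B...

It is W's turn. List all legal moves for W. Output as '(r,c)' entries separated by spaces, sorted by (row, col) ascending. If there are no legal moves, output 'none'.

Answer: (0,3) (1,5) (3,1) (5,1) (5,3)

Derivation:
(0,0): no bracket -> illegal
(0,2): no bracket -> illegal
(0,3): flips 2 -> legal
(0,4): no bracket -> illegal
(0,5): no bracket -> illegal
(1,0): no bracket -> illegal
(1,5): flips 4 -> legal
(2,1): no bracket -> illegal
(2,4): no bracket -> illegal
(3,1): flips 1 -> legal
(4,1): no bracket -> illegal
(4,4): no bracket -> illegal
(4,5): no bracket -> illegal
(5,1): flips 1 -> legal
(5,3): flips 1 -> legal
(5,4): no bracket -> illegal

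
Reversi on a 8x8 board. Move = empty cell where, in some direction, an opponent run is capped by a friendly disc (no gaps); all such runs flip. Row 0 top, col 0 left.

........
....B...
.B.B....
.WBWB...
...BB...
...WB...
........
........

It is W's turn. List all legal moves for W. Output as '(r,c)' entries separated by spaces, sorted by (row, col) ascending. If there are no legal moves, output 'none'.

(0,3): no bracket -> illegal
(0,4): no bracket -> illegal
(0,5): no bracket -> illegal
(1,0): no bracket -> illegal
(1,1): flips 1 -> legal
(1,2): no bracket -> illegal
(1,3): flips 1 -> legal
(1,5): no bracket -> illegal
(2,0): no bracket -> illegal
(2,2): no bracket -> illegal
(2,4): no bracket -> illegal
(2,5): no bracket -> illegal
(3,0): no bracket -> illegal
(3,5): flips 2 -> legal
(4,1): no bracket -> illegal
(4,2): no bracket -> illegal
(4,5): no bracket -> illegal
(5,2): no bracket -> illegal
(5,5): flips 2 -> legal
(6,3): no bracket -> illegal
(6,4): no bracket -> illegal
(6,5): no bracket -> illegal

Answer: (1,1) (1,3) (3,5) (5,5)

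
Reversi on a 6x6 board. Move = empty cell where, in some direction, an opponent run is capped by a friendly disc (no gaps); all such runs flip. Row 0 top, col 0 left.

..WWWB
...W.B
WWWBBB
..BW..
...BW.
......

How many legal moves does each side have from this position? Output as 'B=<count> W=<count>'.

Answer: B=6 W=5

Derivation:
-- B to move --
(0,1): flips 3 -> legal
(1,0): flips 1 -> legal
(1,1): no bracket -> illegal
(1,2): flips 1 -> legal
(1,4): no bracket -> illegal
(3,0): no bracket -> illegal
(3,1): no bracket -> illegal
(3,4): flips 1 -> legal
(3,5): no bracket -> illegal
(4,2): flips 1 -> legal
(4,5): flips 1 -> legal
(5,3): no bracket -> illegal
(5,4): no bracket -> illegal
(5,5): no bracket -> illegal
B mobility = 6
-- W to move --
(1,2): no bracket -> illegal
(1,4): no bracket -> illegal
(3,1): flips 1 -> legal
(3,4): no bracket -> illegal
(3,5): flips 1 -> legal
(4,1): no bracket -> illegal
(4,2): flips 2 -> legal
(5,2): no bracket -> illegal
(5,3): flips 1 -> legal
(5,4): flips 2 -> legal
W mobility = 5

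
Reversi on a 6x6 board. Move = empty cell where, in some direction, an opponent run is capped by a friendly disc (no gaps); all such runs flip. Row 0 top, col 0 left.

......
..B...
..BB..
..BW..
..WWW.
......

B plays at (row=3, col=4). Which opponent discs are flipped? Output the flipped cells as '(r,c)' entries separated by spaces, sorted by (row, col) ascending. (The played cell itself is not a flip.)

Dir NW: first cell 'B' (not opp) -> no flip
Dir N: first cell '.' (not opp) -> no flip
Dir NE: first cell '.' (not opp) -> no flip
Dir W: opp run (3,3) capped by B -> flip
Dir E: first cell '.' (not opp) -> no flip
Dir SW: opp run (4,3), next='.' -> no flip
Dir S: opp run (4,4), next='.' -> no flip
Dir SE: first cell '.' (not opp) -> no flip

Answer: (3,3)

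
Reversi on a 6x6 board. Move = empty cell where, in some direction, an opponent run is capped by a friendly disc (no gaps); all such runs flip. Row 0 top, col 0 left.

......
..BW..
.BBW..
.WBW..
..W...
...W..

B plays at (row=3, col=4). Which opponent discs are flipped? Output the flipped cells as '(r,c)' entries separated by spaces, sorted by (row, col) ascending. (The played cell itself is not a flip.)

Answer: (2,3) (3,3)

Derivation:
Dir NW: opp run (2,3) capped by B -> flip
Dir N: first cell '.' (not opp) -> no flip
Dir NE: first cell '.' (not opp) -> no flip
Dir W: opp run (3,3) capped by B -> flip
Dir E: first cell '.' (not opp) -> no flip
Dir SW: first cell '.' (not opp) -> no flip
Dir S: first cell '.' (not opp) -> no flip
Dir SE: first cell '.' (not opp) -> no flip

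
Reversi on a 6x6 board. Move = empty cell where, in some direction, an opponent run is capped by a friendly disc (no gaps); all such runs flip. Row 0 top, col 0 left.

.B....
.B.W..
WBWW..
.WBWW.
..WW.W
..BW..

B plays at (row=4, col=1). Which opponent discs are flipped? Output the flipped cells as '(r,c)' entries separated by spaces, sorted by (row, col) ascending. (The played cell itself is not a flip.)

Dir NW: first cell '.' (not opp) -> no flip
Dir N: opp run (3,1) capped by B -> flip
Dir NE: first cell 'B' (not opp) -> no flip
Dir W: first cell '.' (not opp) -> no flip
Dir E: opp run (4,2) (4,3), next='.' -> no flip
Dir SW: first cell '.' (not opp) -> no flip
Dir S: first cell '.' (not opp) -> no flip
Dir SE: first cell 'B' (not opp) -> no flip

Answer: (3,1)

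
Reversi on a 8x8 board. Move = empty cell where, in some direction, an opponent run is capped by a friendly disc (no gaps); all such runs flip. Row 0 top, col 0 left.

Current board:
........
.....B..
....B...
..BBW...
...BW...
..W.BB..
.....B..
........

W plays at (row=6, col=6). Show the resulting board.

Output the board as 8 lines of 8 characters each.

Place W at (6,6); scan 8 dirs for brackets.
Dir NW: opp run (5,5) capped by W -> flip
Dir N: first cell '.' (not opp) -> no flip
Dir NE: first cell '.' (not opp) -> no flip
Dir W: opp run (6,5), next='.' -> no flip
Dir E: first cell '.' (not opp) -> no flip
Dir SW: first cell '.' (not opp) -> no flip
Dir S: first cell '.' (not opp) -> no flip
Dir SE: first cell '.' (not opp) -> no flip
All flips: (5,5)

Answer: ........
.....B..
....B...
..BBW...
...BW...
..W.BW..
.....BW.
........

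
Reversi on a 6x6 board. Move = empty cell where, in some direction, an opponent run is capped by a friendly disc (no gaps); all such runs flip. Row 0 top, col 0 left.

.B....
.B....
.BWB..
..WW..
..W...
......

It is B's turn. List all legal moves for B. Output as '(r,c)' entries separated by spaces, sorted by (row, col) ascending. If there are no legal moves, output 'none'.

Answer: (4,1) (4,3) (4,4)

Derivation:
(1,2): no bracket -> illegal
(1,3): no bracket -> illegal
(2,4): no bracket -> illegal
(3,1): no bracket -> illegal
(3,4): no bracket -> illegal
(4,1): flips 1 -> legal
(4,3): flips 2 -> legal
(4,4): flips 2 -> legal
(5,1): no bracket -> illegal
(5,2): no bracket -> illegal
(5,3): no bracket -> illegal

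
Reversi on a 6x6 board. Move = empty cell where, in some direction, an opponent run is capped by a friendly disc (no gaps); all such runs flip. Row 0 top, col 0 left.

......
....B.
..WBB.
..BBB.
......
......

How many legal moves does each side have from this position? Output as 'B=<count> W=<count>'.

Answer: B=3 W=3

Derivation:
-- B to move --
(1,1): flips 1 -> legal
(1,2): flips 1 -> legal
(1,3): no bracket -> illegal
(2,1): flips 1 -> legal
(3,1): no bracket -> illegal
B mobility = 3
-- W to move --
(0,3): no bracket -> illegal
(0,4): no bracket -> illegal
(0,5): no bracket -> illegal
(1,2): no bracket -> illegal
(1,3): no bracket -> illegal
(1,5): no bracket -> illegal
(2,1): no bracket -> illegal
(2,5): flips 2 -> legal
(3,1): no bracket -> illegal
(3,5): no bracket -> illegal
(4,1): no bracket -> illegal
(4,2): flips 1 -> legal
(4,3): no bracket -> illegal
(4,4): flips 1 -> legal
(4,5): no bracket -> illegal
W mobility = 3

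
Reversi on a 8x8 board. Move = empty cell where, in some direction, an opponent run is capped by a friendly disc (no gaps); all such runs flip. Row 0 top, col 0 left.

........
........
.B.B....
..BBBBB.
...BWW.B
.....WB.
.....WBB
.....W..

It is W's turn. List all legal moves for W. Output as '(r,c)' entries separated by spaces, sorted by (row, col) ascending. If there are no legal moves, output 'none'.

Answer: (1,2) (2,2) (2,4) (2,5) (2,6) (2,7) (4,2) (5,7) (7,7)

Derivation:
(1,0): no bracket -> illegal
(1,1): no bracket -> illegal
(1,2): flips 2 -> legal
(1,3): no bracket -> illegal
(1,4): no bracket -> illegal
(2,0): no bracket -> illegal
(2,2): flips 1 -> legal
(2,4): flips 1 -> legal
(2,5): flips 1 -> legal
(2,6): flips 1 -> legal
(2,7): flips 1 -> legal
(3,0): no bracket -> illegal
(3,1): no bracket -> illegal
(3,7): no bracket -> illegal
(4,1): no bracket -> illegal
(4,2): flips 1 -> legal
(4,6): no bracket -> illegal
(5,2): no bracket -> illegal
(5,3): no bracket -> illegal
(5,4): no bracket -> illegal
(5,7): flips 2 -> legal
(7,6): no bracket -> illegal
(7,7): flips 1 -> legal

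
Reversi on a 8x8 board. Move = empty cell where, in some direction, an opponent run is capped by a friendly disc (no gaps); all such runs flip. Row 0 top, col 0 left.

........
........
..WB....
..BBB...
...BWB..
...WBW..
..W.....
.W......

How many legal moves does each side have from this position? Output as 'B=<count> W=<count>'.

Answer: B=8 W=6

Derivation:
-- B to move --
(1,1): flips 1 -> legal
(1,2): flips 1 -> legal
(1,3): no bracket -> illegal
(2,1): flips 1 -> legal
(3,1): no bracket -> illegal
(3,5): no bracket -> illegal
(4,2): no bracket -> illegal
(4,6): no bracket -> illegal
(5,1): no bracket -> illegal
(5,2): flips 1 -> legal
(5,6): flips 1 -> legal
(6,0): no bracket -> illegal
(6,1): no bracket -> illegal
(6,3): flips 1 -> legal
(6,4): no bracket -> illegal
(6,5): flips 1 -> legal
(6,6): flips 2 -> legal
(7,0): no bracket -> illegal
(7,2): no bracket -> illegal
(7,3): no bracket -> illegal
B mobility = 8
-- W to move --
(1,2): no bracket -> illegal
(1,3): flips 3 -> legal
(1,4): no bracket -> illegal
(2,1): no bracket -> illegal
(2,4): flips 2 -> legal
(2,5): no bracket -> illegal
(3,1): no bracket -> illegal
(3,5): flips 1 -> legal
(3,6): no bracket -> illegal
(4,1): no bracket -> illegal
(4,2): flips 2 -> legal
(4,6): flips 1 -> legal
(5,2): no bracket -> illegal
(5,6): no bracket -> illegal
(6,3): no bracket -> illegal
(6,4): flips 1 -> legal
(6,5): no bracket -> illegal
W mobility = 6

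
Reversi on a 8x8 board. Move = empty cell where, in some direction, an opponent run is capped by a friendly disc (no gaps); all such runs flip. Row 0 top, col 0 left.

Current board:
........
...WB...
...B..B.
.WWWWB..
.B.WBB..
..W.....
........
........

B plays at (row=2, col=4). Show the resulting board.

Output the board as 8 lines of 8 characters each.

Place B at (2,4); scan 8 dirs for brackets.
Dir NW: opp run (1,3), next='.' -> no flip
Dir N: first cell 'B' (not opp) -> no flip
Dir NE: first cell '.' (not opp) -> no flip
Dir W: first cell 'B' (not opp) -> no flip
Dir E: first cell '.' (not opp) -> no flip
Dir SW: opp run (3,3), next='.' -> no flip
Dir S: opp run (3,4) capped by B -> flip
Dir SE: first cell 'B' (not opp) -> no flip
All flips: (3,4)

Answer: ........
...WB...
...BB.B.
.WWWBB..
.B.WBB..
..W.....
........
........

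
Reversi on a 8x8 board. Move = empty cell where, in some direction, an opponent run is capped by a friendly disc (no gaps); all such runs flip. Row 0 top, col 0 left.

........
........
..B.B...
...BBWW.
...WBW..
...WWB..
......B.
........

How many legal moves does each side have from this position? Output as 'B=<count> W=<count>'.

Answer: B=10 W=7

Derivation:
-- B to move --
(2,5): flips 2 -> legal
(2,6): flips 1 -> legal
(2,7): no bracket -> illegal
(3,2): no bracket -> illegal
(3,7): flips 2 -> legal
(4,2): flips 1 -> legal
(4,6): flips 2 -> legal
(4,7): no bracket -> illegal
(5,2): flips 3 -> legal
(5,6): flips 1 -> legal
(6,2): flips 1 -> legal
(6,3): flips 2 -> legal
(6,4): flips 1 -> legal
(6,5): no bracket -> illegal
B mobility = 10
-- W to move --
(1,1): no bracket -> illegal
(1,2): no bracket -> illegal
(1,3): flips 1 -> legal
(1,4): flips 3 -> legal
(1,5): no bracket -> illegal
(2,1): no bracket -> illegal
(2,3): flips 2 -> legal
(2,5): flips 1 -> legal
(3,1): no bracket -> illegal
(3,2): flips 2 -> legal
(4,2): no bracket -> illegal
(4,6): no bracket -> illegal
(5,6): flips 1 -> legal
(5,7): no bracket -> illegal
(6,4): no bracket -> illegal
(6,5): flips 1 -> legal
(6,7): no bracket -> illegal
(7,5): no bracket -> illegal
(7,6): no bracket -> illegal
(7,7): no bracket -> illegal
W mobility = 7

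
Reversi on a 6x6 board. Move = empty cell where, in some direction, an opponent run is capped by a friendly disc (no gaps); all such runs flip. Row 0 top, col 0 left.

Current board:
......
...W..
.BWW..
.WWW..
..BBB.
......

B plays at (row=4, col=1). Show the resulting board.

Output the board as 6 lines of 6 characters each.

Place B at (4,1); scan 8 dirs for brackets.
Dir NW: first cell '.' (not opp) -> no flip
Dir N: opp run (3,1) capped by B -> flip
Dir NE: opp run (3,2) (2,3), next='.' -> no flip
Dir W: first cell '.' (not opp) -> no flip
Dir E: first cell 'B' (not opp) -> no flip
Dir SW: first cell '.' (not opp) -> no flip
Dir S: first cell '.' (not opp) -> no flip
Dir SE: first cell '.' (not opp) -> no flip
All flips: (3,1)

Answer: ......
...W..
.BWW..
.BWW..
.BBBB.
......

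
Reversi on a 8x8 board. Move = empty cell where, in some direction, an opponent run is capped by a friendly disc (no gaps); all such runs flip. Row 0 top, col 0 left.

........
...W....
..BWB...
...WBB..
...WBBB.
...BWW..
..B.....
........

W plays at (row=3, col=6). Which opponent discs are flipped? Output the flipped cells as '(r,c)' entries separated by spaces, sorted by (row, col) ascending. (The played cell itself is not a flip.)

Dir NW: first cell '.' (not opp) -> no flip
Dir N: first cell '.' (not opp) -> no flip
Dir NE: first cell '.' (not opp) -> no flip
Dir W: opp run (3,5) (3,4) capped by W -> flip
Dir E: first cell '.' (not opp) -> no flip
Dir SW: opp run (4,5) capped by W -> flip
Dir S: opp run (4,6), next='.' -> no flip
Dir SE: first cell '.' (not opp) -> no flip

Answer: (3,4) (3,5) (4,5)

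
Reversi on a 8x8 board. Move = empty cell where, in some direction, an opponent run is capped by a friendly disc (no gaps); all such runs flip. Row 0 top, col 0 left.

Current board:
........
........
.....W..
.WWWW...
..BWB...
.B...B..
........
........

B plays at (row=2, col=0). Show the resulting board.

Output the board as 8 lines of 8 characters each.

Place B at (2,0); scan 8 dirs for brackets.
Dir NW: edge -> no flip
Dir N: first cell '.' (not opp) -> no flip
Dir NE: first cell '.' (not opp) -> no flip
Dir W: edge -> no flip
Dir E: first cell '.' (not opp) -> no flip
Dir SW: edge -> no flip
Dir S: first cell '.' (not opp) -> no flip
Dir SE: opp run (3,1) capped by B -> flip
All flips: (3,1)

Answer: ........
........
B....W..
.BWWW...
..BWB...
.B...B..
........
........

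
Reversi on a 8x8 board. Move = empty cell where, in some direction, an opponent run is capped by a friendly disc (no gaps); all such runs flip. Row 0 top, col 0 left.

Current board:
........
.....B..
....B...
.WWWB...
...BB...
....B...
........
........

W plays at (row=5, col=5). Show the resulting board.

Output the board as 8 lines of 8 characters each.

Place W at (5,5); scan 8 dirs for brackets.
Dir NW: opp run (4,4) capped by W -> flip
Dir N: first cell '.' (not opp) -> no flip
Dir NE: first cell '.' (not opp) -> no flip
Dir W: opp run (5,4), next='.' -> no flip
Dir E: first cell '.' (not opp) -> no flip
Dir SW: first cell '.' (not opp) -> no flip
Dir S: first cell '.' (not opp) -> no flip
Dir SE: first cell '.' (not opp) -> no flip
All flips: (4,4)

Answer: ........
.....B..
....B...
.WWWB...
...BW...
....BW..
........
........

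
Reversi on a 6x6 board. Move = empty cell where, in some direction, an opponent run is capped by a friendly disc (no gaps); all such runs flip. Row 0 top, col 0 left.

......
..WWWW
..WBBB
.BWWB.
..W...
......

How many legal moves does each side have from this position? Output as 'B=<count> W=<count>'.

-- B to move --
(0,1): flips 1 -> legal
(0,2): flips 1 -> legal
(0,3): flips 2 -> legal
(0,4): flips 3 -> legal
(0,5): flips 2 -> legal
(1,1): no bracket -> illegal
(2,1): flips 1 -> legal
(4,1): flips 1 -> legal
(4,3): flips 1 -> legal
(4,4): no bracket -> illegal
(5,1): flips 2 -> legal
(5,2): no bracket -> illegal
(5,3): flips 1 -> legal
B mobility = 10
-- W to move --
(2,0): flips 1 -> legal
(2,1): no bracket -> illegal
(3,0): flips 1 -> legal
(3,5): flips 3 -> legal
(4,0): flips 1 -> legal
(4,1): no bracket -> illegal
(4,3): no bracket -> illegal
(4,4): flips 2 -> legal
(4,5): flips 2 -> legal
W mobility = 6

Answer: B=10 W=6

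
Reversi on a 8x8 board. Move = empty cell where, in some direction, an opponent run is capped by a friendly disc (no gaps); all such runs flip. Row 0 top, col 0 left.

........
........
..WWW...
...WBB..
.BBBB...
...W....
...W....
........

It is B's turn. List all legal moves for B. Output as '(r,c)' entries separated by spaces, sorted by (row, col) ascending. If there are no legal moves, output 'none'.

Answer: (1,1) (1,2) (1,3) (1,4) (1,5) (3,2) (6,2) (6,4) (7,3)

Derivation:
(1,1): flips 2 -> legal
(1,2): flips 1 -> legal
(1,3): flips 3 -> legal
(1,4): flips 1 -> legal
(1,5): flips 2 -> legal
(2,1): no bracket -> illegal
(2,5): no bracket -> illegal
(3,1): no bracket -> illegal
(3,2): flips 1 -> legal
(5,2): no bracket -> illegal
(5,4): no bracket -> illegal
(6,2): flips 1 -> legal
(6,4): flips 1 -> legal
(7,2): no bracket -> illegal
(7,3): flips 2 -> legal
(7,4): no bracket -> illegal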